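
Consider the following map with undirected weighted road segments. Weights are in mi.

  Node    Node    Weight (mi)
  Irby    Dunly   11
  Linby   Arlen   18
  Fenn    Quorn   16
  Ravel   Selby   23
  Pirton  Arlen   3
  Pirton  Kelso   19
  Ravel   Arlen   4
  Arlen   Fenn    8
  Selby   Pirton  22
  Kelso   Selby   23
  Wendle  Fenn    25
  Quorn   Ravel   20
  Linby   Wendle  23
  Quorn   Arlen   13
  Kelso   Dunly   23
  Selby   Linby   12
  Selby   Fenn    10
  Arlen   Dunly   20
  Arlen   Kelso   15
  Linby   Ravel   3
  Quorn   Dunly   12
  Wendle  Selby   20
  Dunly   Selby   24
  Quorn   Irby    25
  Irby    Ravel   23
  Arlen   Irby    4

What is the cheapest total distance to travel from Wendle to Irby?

34 mi

Settle nodes by increasing distance from Wendle:
Wendle: 0
Selby: 20  (via Wendle)
Linby: 23  (via Wendle)
Fenn: 25  (via Wendle)
Ravel: 26  (via Linby)
Arlen: 30  (via Ravel)
Pirton: 33  (via Arlen)
Irby: 34  (via Arlen)
Shortest route: Wendle → Linby → Ravel → Arlen → Irby = 34 mi.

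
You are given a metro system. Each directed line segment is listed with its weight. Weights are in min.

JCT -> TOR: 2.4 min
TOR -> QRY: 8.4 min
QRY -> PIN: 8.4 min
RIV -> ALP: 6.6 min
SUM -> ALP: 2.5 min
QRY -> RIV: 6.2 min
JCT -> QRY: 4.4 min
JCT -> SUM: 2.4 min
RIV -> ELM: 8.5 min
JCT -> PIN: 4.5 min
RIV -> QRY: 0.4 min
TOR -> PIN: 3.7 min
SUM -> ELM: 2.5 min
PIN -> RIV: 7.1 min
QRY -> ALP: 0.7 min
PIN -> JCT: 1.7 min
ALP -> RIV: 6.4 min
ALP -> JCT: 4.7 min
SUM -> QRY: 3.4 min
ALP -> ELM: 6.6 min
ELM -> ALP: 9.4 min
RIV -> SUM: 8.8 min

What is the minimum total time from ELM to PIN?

18.6 min

Settle nodes by increasing distance from ELM:
ELM: 0
ALP: 9.4  (via ELM)
JCT: 14.1  (via ALP)
RIV: 15.8  (via ALP)
QRY: 16.2  (via RIV)
TOR: 16.5  (via JCT)
SUM: 16.5  (via JCT)
PIN: 18.6  (via JCT)
Shortest route: ELM → ALP → JCT → PIN = 18.6 min.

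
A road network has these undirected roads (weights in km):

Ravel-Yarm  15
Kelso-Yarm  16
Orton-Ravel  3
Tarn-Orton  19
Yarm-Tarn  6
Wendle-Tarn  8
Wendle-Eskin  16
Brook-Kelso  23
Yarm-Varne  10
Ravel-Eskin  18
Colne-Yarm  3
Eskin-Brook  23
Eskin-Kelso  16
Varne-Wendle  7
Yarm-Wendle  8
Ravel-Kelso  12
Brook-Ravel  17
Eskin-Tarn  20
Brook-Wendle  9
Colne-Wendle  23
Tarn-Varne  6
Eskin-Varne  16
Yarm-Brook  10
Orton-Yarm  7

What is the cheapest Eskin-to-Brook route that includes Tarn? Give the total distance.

36 km

Shortest Eskin→Tarn: Eskin → Tarn = 20
Shortest Tarn→Brook: Tarn → Yarm → Brook = 16
Total via Tarn: 20 + 16 = 36 km.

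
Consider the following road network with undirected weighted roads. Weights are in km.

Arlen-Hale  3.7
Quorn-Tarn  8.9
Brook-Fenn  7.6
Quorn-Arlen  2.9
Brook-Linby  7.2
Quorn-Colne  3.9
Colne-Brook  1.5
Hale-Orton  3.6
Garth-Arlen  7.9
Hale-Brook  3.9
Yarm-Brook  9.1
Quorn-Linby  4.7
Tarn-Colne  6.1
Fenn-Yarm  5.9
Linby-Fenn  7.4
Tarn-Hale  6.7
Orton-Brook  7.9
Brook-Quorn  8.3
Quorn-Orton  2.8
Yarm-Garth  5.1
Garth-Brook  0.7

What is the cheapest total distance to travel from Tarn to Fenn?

Running Dijkstra from Tarn:
Tarn: 0
Colne: 6.1  (via Tarn)
Hale: 6.7  (via Tarn)
Brook: 7.6  (via Colne)
Garth: 8.3  (via Brook)
Quorn: 8.9  (via Tarn)
Orton: 10.3  (via Hale)
Arlen: 10.4  (via Hale)
Yarm: 13.4  (via Garth)
Linby: 13.6  (via Quorn)
Fenn: 15.2  (via Brook)
Shortest route: Tarn → Colne → Brook → Fenn = 15.2 km.

15.2 km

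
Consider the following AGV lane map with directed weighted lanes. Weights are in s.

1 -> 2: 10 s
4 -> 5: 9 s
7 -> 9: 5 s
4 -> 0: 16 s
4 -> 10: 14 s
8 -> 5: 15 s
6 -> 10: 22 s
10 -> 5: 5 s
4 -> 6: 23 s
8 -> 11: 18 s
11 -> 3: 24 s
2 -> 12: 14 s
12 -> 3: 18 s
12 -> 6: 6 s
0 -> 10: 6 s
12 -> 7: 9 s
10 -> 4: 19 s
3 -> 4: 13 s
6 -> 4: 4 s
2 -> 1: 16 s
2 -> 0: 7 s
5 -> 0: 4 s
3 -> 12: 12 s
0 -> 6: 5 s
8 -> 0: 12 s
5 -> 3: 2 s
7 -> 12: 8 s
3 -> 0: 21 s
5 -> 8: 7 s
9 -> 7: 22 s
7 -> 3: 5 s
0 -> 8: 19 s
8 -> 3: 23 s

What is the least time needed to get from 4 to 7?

32 s

Settle nodes by increasing distance from 4:
4: 0
5: 9  (via 4)
3: 11  (via 5)
0: 13  (via 5)
10: 14  (via 4)
8: 16  (via 5)
6: 18  (via 0)
12: 23  (via 3)
7: 32  (via 12)
Shortest route: 4–5–3–12–7 = 32 s.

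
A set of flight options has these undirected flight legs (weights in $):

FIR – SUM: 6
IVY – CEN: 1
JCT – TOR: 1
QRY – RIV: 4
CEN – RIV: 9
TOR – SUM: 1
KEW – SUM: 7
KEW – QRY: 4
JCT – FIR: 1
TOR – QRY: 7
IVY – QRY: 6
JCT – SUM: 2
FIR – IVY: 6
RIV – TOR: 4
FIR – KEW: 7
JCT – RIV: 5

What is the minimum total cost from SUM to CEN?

Running Dijkstra from SUM:
SUM: 0
TOR: 1  (via SUM)
JCT: 2  (via SUM)
FIR: 3  (via JCT)
RIV: 5  (via TOR)
KEW: 7  (via SUM)
QRY: 8  (via TOR)
IVY: 9  (via FIR)
CEN: 10  (via IVY)
Shortest route: SUM–JCT–FIR–IVY–CEN = $10.

$10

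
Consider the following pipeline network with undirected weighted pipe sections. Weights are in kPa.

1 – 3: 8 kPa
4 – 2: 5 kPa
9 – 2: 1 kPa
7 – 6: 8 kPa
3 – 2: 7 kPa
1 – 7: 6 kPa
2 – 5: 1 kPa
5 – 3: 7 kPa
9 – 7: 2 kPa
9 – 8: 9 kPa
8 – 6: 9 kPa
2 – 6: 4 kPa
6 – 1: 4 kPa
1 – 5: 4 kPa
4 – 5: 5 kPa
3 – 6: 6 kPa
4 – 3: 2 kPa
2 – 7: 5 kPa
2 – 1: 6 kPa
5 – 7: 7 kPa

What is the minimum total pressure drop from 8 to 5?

11 kPa

Enumerating some paths:
8 → 9 → 7 → 2 → 5: 9+2+5+1 = 17
8 → 6 → 2 → 5: 9+4+1 = 14
8 → 6 → 1 → 5: 9+4+4 = 17
8 → 9 → 2 → 5: 9+1+1 = 11
Cheapest is 8 → 9 → 2 → 5 at 11 kPa.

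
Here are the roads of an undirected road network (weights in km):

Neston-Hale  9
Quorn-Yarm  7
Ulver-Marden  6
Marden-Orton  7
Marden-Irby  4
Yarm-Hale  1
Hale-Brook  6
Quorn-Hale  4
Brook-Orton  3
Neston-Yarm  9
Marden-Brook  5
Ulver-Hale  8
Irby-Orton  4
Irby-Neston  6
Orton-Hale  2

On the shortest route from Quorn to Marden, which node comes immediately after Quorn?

Hale

Compare a few routes:
Quorn - Hale - Orton - Marden: 4+2+7 = 13
Quorn - Hale - Orton - Irby - Marden: 4+2+4+4 = 14
Quorn - Hale - Orton - Brook - Marden: 4+2+3+5 = 14
Quorn - Hale - Brook - Marden: 4+6+5 = 15
Cheapest is Quorn - Hale - Orton - Marden at 13 km.
So from Quorn the first move is to Hale.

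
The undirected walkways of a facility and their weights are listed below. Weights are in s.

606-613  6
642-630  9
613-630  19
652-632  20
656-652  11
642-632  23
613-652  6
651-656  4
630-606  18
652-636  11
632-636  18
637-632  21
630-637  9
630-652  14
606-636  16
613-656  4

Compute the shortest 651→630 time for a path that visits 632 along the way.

Best 651 to 632: 651 → 656 → 613 → 652 → 632 costing 34
Shortest 632→630: 632 → 637 → 630 = 30
Total via 632: 34 + 30 = 64 s.

64 s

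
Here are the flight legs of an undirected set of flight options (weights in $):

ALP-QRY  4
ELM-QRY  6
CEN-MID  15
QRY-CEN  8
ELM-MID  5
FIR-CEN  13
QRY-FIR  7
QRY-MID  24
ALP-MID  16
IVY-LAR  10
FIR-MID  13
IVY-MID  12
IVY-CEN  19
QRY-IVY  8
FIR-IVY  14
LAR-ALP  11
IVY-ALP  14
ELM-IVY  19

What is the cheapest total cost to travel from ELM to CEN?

Compare a few routes:
ELM - MID - FIR - CEN: 5+13+13 = 31
ELM - QRY - CEN: 6+8 = 14
ELM - MID - CEN: 5+15 = 20
ELM - QRY - FIR - CEN: 6+7+13 = 26
Cheapest is ELM - QRY - CEN at $14.

$14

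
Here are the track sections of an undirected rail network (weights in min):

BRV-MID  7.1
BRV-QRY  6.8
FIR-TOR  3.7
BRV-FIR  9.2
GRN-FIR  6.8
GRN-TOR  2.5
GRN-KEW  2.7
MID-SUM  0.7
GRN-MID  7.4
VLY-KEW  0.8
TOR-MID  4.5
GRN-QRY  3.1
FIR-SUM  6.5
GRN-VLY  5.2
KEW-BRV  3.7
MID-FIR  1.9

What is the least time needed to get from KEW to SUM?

10.4 min

Settle nodes by increasing distance from KEW:
KEW: 0
VLY: 0.8  (via KEW)
GRN: 2.7  (via KEW)
BRV: 3.7  (via KEW)
TOR: 5.2  (via GRN)
QRY: 5.8  (via GRN)
FIR: 8.9  (via TOR)
MID: 9.7  (via TOR)
SUM: 10.4  (via MID)
Shortest route: KEW → GRN → TOR → MID → SUM = 10.4 min.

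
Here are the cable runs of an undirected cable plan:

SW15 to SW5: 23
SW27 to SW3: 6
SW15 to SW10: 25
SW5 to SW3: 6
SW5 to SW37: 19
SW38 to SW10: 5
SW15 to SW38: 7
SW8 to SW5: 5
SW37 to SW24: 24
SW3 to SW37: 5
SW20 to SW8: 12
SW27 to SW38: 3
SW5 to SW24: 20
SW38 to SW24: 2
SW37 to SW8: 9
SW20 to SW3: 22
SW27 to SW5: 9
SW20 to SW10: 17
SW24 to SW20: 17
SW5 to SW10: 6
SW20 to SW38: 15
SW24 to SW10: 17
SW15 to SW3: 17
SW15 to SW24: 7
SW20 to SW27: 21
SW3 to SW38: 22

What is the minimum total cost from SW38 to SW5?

Compare a few routes:
SW38 → SW24 → SW5: 2+20 = 22
SW38 → SW27 → SW3 → SW5: 3+6+6 = 15
SW38 → SW27 → SW5: 3+9 = 12
SW38 → SW10 → SW5: 5+6 = 11
Cheapest is SW38 → SW10 → SW5 at 11.

11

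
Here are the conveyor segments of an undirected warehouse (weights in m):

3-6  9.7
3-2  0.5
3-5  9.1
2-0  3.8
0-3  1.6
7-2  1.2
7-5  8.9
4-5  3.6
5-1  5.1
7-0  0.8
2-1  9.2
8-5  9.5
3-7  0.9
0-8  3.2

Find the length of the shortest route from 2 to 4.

Running Dijkstra from 2:
2: 0
3: 0.5  (via 2)
7: 1.2  (via 2)
0: 2  (via 7)
8: 5.2  (via 0)
1: 9.2  (via 2)
5: 9.6  (via 3)
6: 10.2  (via 3)
4: 13.2  (via 5)
Shortest route: 2 → 3 → 5 → 4 = 13.2 m.

13.2 m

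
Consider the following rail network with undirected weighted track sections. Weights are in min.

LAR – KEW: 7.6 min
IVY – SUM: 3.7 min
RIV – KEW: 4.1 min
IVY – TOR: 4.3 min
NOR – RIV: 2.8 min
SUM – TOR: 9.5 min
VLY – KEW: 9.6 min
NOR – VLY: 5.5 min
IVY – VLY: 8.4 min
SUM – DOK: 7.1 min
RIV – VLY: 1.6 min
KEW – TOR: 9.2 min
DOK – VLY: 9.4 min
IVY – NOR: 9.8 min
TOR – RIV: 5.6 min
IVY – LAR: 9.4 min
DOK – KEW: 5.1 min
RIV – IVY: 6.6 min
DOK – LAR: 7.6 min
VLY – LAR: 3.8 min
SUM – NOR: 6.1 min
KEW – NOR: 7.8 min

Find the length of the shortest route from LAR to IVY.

Running Dijkstra from LAR:
LAR: 0
VLY: 3.8  (via LAR)
RIV: 5.4  (via VLY)
DOK: 7.6  (via LAR)
KEW: 7.6  (via LAR)
NOR: 8.2  (via RIV)
IVY: 9.4  (via LAR)
Shortest route: LAR–IVY = 9.4 min.

9.4 min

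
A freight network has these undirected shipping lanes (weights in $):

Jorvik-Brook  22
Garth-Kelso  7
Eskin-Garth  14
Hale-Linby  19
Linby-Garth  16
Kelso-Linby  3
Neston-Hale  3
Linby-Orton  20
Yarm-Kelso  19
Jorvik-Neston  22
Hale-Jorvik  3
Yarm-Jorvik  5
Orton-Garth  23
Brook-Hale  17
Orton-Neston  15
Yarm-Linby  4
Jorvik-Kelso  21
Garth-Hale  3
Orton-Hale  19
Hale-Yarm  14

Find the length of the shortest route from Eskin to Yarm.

Settle nodes by increasing distance from Eskin:
Eskin: 0
Garth: 14  (via Eskin)
Hale: 17  (via Garth)
Jorvik: 20  (via Hale)
Neston: 20  (via Hale)
Kelso: 21  (via Garth)
Linby: 24  (via Kelso)
Yarm: 25  (via Jorvik)
Shortest route: Eskin → Garth → Hale → Jorvik → Yarm = $25.

$25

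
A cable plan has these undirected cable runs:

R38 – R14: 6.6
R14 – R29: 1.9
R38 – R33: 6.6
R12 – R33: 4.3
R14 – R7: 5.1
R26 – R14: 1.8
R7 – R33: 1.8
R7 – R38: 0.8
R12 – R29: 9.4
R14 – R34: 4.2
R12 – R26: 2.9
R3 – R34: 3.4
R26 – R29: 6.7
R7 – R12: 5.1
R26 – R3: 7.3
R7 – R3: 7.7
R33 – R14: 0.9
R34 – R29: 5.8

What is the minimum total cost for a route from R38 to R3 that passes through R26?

Best R38 to R26: R38 → R7 → R33 → R14 → R26 costing 5.3
Best R26 to R3: R26 → R3 costing 7.3
Total via R26: 5.3 + 7.3 = 12.6.

12.6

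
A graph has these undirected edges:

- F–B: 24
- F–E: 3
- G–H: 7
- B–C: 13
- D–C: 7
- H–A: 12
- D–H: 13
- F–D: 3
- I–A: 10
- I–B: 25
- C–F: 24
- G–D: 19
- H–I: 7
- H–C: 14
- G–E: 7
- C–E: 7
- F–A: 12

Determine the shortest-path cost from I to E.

21

Enumerating some paths:
I → A → F → E: 10+12+3 = 25
I → H → G → E: 7+7+7 = 21
The minimum is 21 via I → H → G → E.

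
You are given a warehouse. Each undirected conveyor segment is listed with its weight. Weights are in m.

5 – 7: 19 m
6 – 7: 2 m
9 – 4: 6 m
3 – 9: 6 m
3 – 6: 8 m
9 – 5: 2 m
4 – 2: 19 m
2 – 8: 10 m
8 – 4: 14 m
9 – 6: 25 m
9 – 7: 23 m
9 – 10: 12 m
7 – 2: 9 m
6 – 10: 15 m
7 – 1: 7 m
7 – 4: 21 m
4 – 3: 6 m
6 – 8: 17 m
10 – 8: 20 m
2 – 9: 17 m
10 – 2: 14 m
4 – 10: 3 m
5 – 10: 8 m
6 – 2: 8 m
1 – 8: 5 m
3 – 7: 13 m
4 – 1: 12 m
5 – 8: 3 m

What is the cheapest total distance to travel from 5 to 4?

8 m

Compare a few routes:
5 - 9 - 4: 2+6 = 8
5 - 8 - 4: 3+14 = 17
5 - 9 - 3 - 4: 2+6+6 = 14
5 - 10 - 4: 8+3 = 11
The minimum is 8 m via 5 - 9 - 4.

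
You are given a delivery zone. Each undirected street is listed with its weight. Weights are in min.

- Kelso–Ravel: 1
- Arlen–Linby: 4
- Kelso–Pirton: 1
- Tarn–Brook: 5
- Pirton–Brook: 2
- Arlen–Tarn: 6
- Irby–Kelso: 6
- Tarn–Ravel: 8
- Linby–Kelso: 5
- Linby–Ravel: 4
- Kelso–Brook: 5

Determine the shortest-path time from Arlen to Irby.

15 min

Shortest distances from Arlen:
Arlen: 0
Linby: 4  (via Arlen)
Tarn: 6  (via Arlen)
Ravel: 8  (via Linby)
Kelso: 9  (via Linby)
Pirton: 10  (via Kelso)
Brook: 11  (via Tarn)
Irby: 15  (via Kelso)
Shortest route: Arlen–Linby–Kelso–Irby = 15 min.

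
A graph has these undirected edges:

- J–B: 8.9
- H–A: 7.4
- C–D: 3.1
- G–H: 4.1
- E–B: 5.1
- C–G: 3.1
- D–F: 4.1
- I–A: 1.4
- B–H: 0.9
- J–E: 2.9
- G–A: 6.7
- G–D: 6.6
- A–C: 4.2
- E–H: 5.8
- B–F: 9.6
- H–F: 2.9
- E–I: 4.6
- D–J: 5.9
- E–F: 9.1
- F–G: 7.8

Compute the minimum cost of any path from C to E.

10.2

Enumerating some paths:
C - D - J - E: 3.1+5.9+2.9 = 11.9
C - A - I - E: 4.2+1.4+4.6 = 10.2
Cheapest is C - A - I - E at 10.2.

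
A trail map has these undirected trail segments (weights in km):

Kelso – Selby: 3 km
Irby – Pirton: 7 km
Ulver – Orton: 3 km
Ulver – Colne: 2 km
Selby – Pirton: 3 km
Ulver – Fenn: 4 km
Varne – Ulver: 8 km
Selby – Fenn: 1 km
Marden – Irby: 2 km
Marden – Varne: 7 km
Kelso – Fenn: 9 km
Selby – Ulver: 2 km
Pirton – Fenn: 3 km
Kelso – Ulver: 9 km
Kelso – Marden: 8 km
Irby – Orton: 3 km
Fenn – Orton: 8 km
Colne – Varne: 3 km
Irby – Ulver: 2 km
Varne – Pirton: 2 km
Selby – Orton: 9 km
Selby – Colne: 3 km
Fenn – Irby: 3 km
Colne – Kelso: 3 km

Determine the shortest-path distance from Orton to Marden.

Compare a few routes:
Orton - Ulver - Selby - Fenn - Irby - Marden: 3+2+1+3+2 = 11
Orton - Irby - Marden: 3+2 = 5
Orton - Ulver - Irby - Marden: 3+2+2 = 7
Cheapest is Orton - Irby - Marden at 5 km.

5 km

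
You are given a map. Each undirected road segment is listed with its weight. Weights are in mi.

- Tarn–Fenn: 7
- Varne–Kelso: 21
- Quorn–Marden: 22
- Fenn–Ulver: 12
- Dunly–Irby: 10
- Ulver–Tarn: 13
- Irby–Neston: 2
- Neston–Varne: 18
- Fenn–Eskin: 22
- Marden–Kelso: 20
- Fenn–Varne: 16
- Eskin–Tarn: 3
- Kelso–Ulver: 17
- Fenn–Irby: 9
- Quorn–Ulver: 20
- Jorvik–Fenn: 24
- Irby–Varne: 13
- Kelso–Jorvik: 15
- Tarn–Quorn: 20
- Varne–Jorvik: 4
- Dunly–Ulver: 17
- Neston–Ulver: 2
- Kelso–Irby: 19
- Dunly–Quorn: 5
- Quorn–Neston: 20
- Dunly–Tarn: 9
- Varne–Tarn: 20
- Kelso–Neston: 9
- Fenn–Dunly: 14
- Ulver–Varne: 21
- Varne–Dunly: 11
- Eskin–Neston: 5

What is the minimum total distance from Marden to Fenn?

Candidate routes:
Marden - Quorn - Dunly - Fenn: 22+5+14 = 41
Marden - Kelso - Neston - Irby - Fenn: 20+9+2+9 = 40
Marden - Kelso - Neston - Ulver - Fenn: 20+9+2+12 = 43
Marden - Quorn - Dunly - Tarn - Fenn: 22+5+9+7 = 43
The minimum is 40 mi via Marden - Kelso - Neston - Irby - Fenn.

40 mi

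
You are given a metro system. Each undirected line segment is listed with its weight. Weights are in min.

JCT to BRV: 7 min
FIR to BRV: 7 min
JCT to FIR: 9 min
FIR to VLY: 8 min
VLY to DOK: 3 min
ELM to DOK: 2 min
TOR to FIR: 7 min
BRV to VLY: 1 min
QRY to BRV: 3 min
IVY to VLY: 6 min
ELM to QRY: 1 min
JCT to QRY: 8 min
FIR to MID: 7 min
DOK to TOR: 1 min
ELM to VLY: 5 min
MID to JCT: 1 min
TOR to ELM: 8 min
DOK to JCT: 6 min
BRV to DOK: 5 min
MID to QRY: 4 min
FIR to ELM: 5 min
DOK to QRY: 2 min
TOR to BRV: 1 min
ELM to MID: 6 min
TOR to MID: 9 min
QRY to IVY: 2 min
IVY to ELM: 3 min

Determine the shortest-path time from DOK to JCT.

6 min

Shortest distances from DOK:
DOK: 0
TOR: 1  (via DOK)
BRV: 2  (via TOR)
ELM: 2  (via DOK)
QRY: 2  (via DOK)
VLY: 3  (via DOK)
IVY: 4  (via QRY)
JCT: 6  (via DOK)
Shortest route: DOK → JCT = 6 min.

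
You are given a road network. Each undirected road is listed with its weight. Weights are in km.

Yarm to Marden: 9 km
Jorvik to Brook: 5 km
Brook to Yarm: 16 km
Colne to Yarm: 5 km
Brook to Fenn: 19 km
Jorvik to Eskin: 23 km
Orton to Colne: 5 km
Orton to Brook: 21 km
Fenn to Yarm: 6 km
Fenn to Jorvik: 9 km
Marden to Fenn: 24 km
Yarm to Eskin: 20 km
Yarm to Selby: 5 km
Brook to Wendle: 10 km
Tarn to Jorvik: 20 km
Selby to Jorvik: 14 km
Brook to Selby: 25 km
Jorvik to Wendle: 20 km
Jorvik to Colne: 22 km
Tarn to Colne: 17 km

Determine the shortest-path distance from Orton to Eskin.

Candidate routes:
Orton–Brook–Jorvik–Eskin: 21+5+23 = 49
Orton–Colne–Yarm–Eskin: 5+5+20 = 30
Orton–Colne–Jorvik–Eskin: 5+22+23 = 50
Orton–Colne–Yarm–Fenn–Jorvik–Eskin: 5+5+6+9+23 = 48
The minimum is 30 km via Orton–Colne–Yarm–Eskin.

30 km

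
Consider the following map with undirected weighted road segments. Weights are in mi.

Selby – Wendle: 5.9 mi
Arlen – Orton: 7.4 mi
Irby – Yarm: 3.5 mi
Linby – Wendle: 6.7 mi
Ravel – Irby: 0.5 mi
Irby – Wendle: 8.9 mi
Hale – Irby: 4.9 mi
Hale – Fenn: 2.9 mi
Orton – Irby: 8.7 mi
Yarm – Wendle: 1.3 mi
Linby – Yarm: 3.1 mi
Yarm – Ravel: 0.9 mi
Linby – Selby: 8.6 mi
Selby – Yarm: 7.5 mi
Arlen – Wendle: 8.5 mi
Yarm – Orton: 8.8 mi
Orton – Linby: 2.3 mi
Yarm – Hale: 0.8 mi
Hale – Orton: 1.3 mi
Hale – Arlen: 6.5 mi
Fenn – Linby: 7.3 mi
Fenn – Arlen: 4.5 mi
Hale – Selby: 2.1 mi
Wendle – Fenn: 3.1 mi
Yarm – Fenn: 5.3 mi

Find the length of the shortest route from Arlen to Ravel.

Compare a few routes:
Arlen - Orton - Hale - Yarm - Ravel: 7.4+1.3+0.8+0.9 = 10.4
Arlen - Fenn - Wendle - Yarm - Ravel: 4.5+3.1+1.3+0.9 = 9.8
Arlen - Hale - Yarm - Ravel: 6.5+0.8+0.9 = 8.2
Arlen - Fenn - Hale - Yarm - Ravel: 4.5+2.9+0.8+0.9 = 9.1
Cheapest is Arlen - Hale - Yarm - Ravel at 8.2 mi.

8.2 mi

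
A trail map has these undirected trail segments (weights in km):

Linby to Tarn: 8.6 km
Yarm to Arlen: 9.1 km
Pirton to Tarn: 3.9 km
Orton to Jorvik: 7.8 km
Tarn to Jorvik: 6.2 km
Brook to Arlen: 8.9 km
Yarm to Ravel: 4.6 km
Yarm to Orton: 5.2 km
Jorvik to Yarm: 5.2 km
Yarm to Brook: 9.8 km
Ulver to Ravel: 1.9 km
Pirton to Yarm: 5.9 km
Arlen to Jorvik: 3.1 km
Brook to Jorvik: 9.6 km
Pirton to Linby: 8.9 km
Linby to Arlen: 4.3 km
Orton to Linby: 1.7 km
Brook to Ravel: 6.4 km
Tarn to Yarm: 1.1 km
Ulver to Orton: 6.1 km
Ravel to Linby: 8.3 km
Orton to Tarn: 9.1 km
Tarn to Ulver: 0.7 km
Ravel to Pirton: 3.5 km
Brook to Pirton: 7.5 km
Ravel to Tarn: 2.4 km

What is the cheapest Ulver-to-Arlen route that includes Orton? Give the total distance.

12.1 km

Best Ulver to Orton: Ulver–Orton costing 6.1
Shortest Orton→Arlen: Orton–Linby–Arlen = 6
Total via Orton: 6.1 + 6 = 12.1 km.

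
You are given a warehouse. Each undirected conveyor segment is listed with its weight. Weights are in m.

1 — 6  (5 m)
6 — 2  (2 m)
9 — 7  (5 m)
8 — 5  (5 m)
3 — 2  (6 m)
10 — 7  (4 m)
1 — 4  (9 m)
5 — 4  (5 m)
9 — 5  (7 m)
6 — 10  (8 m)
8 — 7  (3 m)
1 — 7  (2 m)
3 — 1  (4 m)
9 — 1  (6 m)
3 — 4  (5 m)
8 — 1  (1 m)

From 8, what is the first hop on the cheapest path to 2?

Enumerating some paths:
8 - 7 - 1 - 6 - 2: 3+2+5+2 = 12
8 - 1 - 6 - 2: 1+5+2 = 8
8 - 1 - 3 - 2: 1+4+6 = 11
8 - 7 - 1 - 3 - 2: 3+2+4+6 = 15
The minimum is 8 m via 8 - 1 - 6 - 2.
So from 8 the first move is to 1.

1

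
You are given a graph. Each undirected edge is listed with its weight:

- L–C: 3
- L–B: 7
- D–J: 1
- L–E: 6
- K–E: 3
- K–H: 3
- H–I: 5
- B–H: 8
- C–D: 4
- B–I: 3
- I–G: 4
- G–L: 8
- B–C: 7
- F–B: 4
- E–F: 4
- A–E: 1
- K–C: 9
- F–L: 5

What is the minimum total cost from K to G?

12

Candidate routes:
K → H → I → G: 3+5+4 = 12
K → E → L → G: 3+6+8 = 17
Cheapest is K → H → I → G at 12.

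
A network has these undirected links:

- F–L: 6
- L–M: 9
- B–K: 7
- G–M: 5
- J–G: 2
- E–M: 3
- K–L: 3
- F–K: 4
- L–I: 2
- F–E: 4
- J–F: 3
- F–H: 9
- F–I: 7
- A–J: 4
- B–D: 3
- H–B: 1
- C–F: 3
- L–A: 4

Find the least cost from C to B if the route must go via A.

24

Shortest C→A: C → F → J → A = 10
Shortest A→B: A → L → K → B = 14
Total via A: 10 + 14 = 24.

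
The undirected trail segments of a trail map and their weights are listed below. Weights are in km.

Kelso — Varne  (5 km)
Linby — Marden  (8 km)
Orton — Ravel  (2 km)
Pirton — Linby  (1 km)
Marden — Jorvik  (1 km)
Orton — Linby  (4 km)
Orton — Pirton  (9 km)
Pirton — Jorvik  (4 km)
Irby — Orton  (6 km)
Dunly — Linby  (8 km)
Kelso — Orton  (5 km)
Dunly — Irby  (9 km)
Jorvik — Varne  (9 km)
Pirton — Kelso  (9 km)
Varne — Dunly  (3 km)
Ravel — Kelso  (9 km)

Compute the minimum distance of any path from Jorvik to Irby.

15 km

Compare a few routes:
Jorvik → Pirton → Orton → Irby: 4+9+6 = 19
Jorvik → Pirton → Linby → Orton → Irby: 4+1+4+6 = 15
Jorvik → Varne → Dunly → Irby: 9+3+9 = 21
Jorvik → Marden → Linby → Orton → Irby: 1+8+4+6 = 19
Cheapest is Jorvik → Pirton → Linby → Orton → Irby at 15 km.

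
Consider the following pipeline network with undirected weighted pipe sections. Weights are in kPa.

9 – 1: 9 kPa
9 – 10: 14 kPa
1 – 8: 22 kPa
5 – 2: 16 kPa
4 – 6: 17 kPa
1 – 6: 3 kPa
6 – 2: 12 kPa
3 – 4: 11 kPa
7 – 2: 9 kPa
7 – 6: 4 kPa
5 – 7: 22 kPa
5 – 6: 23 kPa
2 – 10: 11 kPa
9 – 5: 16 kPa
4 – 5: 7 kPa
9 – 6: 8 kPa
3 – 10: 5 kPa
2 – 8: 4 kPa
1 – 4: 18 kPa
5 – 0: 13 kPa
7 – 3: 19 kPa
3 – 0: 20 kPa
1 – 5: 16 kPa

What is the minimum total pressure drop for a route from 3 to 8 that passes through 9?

Best 3 to 9: 3 → 10 → 9 costing 19
Shortest 9→8: 9 → 6 → 2 → 8 = 24
Total via 9: 19 + 24 = 43 kPa.

43 kPa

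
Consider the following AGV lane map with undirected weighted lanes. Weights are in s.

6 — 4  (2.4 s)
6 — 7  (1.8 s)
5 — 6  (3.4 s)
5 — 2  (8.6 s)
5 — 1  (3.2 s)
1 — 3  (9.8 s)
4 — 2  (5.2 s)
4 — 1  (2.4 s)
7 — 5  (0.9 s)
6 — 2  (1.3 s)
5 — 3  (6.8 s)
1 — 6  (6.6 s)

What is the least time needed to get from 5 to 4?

Compare a few routes:
5 → 1 → 4: 3.2+2.4 = 5.6
5 → 7 → 6 → 4: 0.9+1.8+2.4 = 5.1
The minimum is 5.1 s via 5 → 7 → 6 → 4.

5.1 s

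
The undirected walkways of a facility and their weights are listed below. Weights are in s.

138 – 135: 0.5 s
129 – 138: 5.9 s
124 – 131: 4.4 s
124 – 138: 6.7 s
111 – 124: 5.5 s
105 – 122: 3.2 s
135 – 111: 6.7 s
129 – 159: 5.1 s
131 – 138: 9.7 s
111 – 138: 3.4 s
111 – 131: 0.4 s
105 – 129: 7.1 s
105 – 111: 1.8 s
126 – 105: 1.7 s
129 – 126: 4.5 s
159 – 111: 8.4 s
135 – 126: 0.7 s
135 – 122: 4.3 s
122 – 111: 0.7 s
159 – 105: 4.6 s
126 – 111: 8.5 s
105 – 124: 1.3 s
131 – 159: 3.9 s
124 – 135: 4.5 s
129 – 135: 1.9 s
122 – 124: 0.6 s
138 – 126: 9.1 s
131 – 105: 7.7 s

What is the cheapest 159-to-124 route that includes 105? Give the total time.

Best 159 to 105: 159–105 costing 4.6
Shortest 105→124: 105–124 = 1.3
Total via 105: 4.6 + 1.3 = 5.9 s.

5.9 s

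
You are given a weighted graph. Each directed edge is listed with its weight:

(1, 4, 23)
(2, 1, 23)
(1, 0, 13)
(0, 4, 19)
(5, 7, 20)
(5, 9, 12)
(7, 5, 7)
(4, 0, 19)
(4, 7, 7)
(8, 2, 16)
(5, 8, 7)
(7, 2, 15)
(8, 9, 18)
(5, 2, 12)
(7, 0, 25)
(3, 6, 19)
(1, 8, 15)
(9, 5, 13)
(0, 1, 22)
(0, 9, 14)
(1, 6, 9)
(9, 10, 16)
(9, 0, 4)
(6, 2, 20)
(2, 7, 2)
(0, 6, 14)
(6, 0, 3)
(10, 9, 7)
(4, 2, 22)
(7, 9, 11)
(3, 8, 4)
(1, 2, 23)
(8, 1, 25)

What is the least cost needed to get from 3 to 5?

Compare a few routes:
3–8–2–7–9–5: 4+16+2+11+13 = 46
3–8–9–5: 4+18+13 = 35
3–8–2–7–5: 4+16+2+7 = 29
3–6–2–7–5: 19+20+2+7 = 48
Cheapest is 3–8–2–7–5 at 29.

29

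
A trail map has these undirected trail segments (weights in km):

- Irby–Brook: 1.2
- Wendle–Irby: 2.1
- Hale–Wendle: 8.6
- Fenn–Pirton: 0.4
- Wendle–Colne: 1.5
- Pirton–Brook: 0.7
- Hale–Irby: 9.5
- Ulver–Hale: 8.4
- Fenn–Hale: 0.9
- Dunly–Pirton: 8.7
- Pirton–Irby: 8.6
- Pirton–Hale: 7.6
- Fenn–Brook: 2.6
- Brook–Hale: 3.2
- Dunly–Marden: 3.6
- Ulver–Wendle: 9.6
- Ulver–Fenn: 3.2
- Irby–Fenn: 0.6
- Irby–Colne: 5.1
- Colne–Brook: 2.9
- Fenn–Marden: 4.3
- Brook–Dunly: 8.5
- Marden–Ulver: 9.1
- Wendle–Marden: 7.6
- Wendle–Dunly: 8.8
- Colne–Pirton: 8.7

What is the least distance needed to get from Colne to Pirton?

3.6 km

Compare a few routes:
Colne - Wendle - Irby - Fenn - Pirton: 1.5+2.1+0.6+0.4 = 4.6
Colne - Brook - Pirton: 2.9+0.7 = 3.6
The minimum is 3.6 km via Colne - Brook - Pirton.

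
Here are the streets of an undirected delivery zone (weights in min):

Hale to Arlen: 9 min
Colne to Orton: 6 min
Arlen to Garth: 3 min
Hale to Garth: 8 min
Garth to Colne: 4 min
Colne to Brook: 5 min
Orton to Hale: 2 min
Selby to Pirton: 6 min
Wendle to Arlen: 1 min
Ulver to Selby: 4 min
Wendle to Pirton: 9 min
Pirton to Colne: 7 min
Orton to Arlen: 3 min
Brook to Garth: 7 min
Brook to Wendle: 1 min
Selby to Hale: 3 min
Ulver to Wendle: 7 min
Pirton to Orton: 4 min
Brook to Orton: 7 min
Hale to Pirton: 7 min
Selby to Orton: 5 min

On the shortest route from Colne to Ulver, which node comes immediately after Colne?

Brook

Compare a few routes:
Colne → Brook → Wendle → Ulver: 5+1+7 = 13
Colne → Garth → Arlen → Wendle → Ulver: 4+3+1+7 = 15
Cheapest is Colne → Brook → Wendle → Ulver at 13 min.
So from Colne the first move is to Brook.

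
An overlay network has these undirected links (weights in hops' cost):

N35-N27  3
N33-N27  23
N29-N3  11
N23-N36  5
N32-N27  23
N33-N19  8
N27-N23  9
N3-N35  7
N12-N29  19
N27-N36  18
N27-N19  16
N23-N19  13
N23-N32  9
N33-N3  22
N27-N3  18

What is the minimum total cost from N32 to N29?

Enumerating some paths:
N32 - N23 - N27 - N3 - N29: 9+9+18+11 = 47
N32 - N27 - N35 - N3 - N29: 23+3+7+11 = 44
N32 - N23 - N27 - N35 - N3 - N29: 9+9+3+7+11 = 39
Cheapest is N32 - N23 - N27 - N35 - N3 - N29 at 39 hops' cost.

39 hops' cost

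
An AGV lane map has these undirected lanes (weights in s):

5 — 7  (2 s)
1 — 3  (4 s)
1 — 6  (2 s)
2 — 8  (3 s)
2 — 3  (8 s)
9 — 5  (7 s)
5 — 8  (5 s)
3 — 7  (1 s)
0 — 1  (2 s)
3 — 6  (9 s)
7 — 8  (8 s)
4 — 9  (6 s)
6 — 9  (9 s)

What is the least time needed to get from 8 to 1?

Compare a few routes:
8–7–3–1: 8+1+4 = 13
8–5–7–3–1: 5+2+1+4 = 12
8–5–7–3–6–1: 5+2+1+9+2 = 19
8–2–3–1: 3+8+4 = 15
Cheapest is 8–5–7–3–1 at 12 s.

12 s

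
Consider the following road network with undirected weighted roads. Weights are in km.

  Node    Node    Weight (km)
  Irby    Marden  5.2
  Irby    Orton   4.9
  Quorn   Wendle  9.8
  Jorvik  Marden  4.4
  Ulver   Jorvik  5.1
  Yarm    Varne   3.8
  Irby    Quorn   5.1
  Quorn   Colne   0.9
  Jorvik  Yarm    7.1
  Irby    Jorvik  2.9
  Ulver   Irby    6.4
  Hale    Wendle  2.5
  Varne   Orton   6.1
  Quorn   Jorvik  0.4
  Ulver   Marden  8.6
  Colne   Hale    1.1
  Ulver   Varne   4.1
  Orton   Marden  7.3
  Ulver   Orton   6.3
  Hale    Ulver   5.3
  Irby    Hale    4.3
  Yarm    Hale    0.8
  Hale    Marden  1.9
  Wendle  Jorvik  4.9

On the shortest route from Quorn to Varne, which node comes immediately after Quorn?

Colne

Candidate routes:
Quorn → Colne → Hale → Yarm → Varne: 0.9+1.1+0.8+3.8 = 6.6
Quorn → Jorvik → Yarm → Varne: 0.4+7.1+3.8 = 11.3
Quorn → Jorvik → Marden → Hale → Yarm → Varne: 0.4+4.4+1.9+0.8+3.8 = 11.3
Quorn → Jorvik → Ulver → Varne: 0.4+5.1+4.1 = 9.6
The minimum is 6.6 km via Quorn → Colne → Hale → Yarm → Varne.
So from Quorn the first move is to Colne.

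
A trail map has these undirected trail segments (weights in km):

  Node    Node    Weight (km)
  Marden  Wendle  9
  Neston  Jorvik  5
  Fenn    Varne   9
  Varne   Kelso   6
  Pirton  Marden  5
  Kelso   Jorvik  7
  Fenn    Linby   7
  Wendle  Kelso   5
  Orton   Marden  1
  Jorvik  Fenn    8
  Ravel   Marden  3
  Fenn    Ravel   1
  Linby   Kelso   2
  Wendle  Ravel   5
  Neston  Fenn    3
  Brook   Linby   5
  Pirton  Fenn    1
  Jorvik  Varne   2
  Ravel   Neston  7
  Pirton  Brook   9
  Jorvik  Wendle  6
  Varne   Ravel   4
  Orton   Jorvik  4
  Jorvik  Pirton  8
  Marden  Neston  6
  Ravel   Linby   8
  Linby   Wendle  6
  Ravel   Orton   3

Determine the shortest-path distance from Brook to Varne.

Running Dijkstra from Brook:
Brook: 0
Linby: 5  (via Brook)
Kelso: 7  (via Linby)
Pirton: 9  (via Brook)
Fenn: 10  (via Pirton)
Wendle: 11  (via Linby)
Ravel: 11  (via Fenn)
Varne: 13  (via Kelso)
Shortest route: Brook–Linby–Kelso–Varne = 13 km.

13 km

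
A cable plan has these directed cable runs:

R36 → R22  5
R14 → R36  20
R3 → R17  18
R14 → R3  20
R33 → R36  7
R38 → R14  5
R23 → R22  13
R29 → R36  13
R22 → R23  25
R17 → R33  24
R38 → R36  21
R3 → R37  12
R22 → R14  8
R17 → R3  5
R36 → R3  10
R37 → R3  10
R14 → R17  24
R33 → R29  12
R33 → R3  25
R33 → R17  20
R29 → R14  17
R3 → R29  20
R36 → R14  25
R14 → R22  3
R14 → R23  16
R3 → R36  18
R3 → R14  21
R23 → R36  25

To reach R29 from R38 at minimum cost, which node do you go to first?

Enumerating some paths:
R38–R36–R3–R29: 21+10+20 = 51
R38–R14–R17–R3–R29: 5+24+5+20 = 54
R38–R14–R3–R29: 5+20+20 = 45
The minimum is 45 via R38–R14–R3–R29.
So from R38 the first move is to R14.

R14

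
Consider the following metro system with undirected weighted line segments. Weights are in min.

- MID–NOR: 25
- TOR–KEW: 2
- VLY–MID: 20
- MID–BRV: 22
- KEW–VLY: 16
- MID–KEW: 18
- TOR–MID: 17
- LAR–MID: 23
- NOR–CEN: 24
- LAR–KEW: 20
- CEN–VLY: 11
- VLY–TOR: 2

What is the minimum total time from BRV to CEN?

Shortest distances from BRV:
BRV: 0
MID: 22  (via BRV)
TOR: 39  (via MID)
KEW: 40  (via MID)
VLY: 41  (via TOR)
LAR: 45  (via MID)
NOR: 47  (via MID)
CEN: 52  (via VLY)
Shortest route: BRV–MID–TOR–VLY–CEN = 52 min.

52 min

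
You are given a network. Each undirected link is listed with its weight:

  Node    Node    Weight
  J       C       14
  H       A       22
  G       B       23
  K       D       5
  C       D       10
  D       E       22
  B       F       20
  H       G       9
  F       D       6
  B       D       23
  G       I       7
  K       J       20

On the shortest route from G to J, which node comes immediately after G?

Candidate routes:
G–B–D–K–J: 23+23+5+20 = 71
G–B–D–C–J: 23+23+10+14 = 70
The minimum is 70 via G–B–D–C–J.
So from G the first move is to B.

B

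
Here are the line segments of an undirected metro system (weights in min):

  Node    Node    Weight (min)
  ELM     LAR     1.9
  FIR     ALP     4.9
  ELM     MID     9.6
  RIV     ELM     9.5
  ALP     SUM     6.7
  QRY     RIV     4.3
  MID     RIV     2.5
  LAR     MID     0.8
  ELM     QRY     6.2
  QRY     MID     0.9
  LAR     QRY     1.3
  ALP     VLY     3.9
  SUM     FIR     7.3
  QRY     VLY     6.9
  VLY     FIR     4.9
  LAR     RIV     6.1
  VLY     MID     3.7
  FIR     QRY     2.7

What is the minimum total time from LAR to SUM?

Running Dijkstra from LAR:
LAR: 0
MID: 0.8  (via LAR)
QRY: 1.3  (via LAR)
ELM: 1.9  (via LAR)
RIV: 3.3  (via MID)
FIR: 4  (via QRY)
VLY: 4.5  (via MID)
ALP: 8.4  (via VLY)
SUM: 11.3  (via FIR)
Shortest route: LAR → QRY → FIR → SUM = 11.3 min.

11.3 min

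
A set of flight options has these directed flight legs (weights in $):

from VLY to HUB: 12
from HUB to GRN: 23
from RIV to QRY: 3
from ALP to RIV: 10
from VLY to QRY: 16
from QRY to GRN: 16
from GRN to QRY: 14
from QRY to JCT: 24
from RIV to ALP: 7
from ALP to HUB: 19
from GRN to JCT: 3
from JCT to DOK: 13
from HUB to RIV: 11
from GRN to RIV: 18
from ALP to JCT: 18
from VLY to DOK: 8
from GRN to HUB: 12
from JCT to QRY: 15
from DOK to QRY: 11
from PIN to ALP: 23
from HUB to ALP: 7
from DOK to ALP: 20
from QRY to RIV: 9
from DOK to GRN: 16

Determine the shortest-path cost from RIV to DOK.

Enumerating some paths:
RIV → QRY → JCT → DOK: 3+24+13 = 40
RIV → ALP → JCT → DOK: 7+18+13 = 38
RIV → ALP → HUB → GRN → JCT → DOK: 7+19+23+3+13 = 65
RIV → QRY → GRN → JCT → DOK: 3+16+3+13 = 35
The minimum is $35 via RIV → QRY → GRN → JCT → DOK.

$35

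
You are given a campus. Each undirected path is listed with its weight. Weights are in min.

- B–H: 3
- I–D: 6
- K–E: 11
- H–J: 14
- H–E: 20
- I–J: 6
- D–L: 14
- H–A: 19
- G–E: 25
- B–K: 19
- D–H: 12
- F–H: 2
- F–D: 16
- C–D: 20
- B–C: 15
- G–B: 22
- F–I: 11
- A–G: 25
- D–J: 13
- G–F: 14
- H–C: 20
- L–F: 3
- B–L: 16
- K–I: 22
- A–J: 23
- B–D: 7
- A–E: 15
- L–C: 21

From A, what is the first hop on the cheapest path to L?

Enumerating some paths:
A–H–F–L: 19+2+3 = 24
A–H–B–L: 19+3+16 = 38
Cheapest is A–H–F–L at 24 min.
So from A the first move is to H.

H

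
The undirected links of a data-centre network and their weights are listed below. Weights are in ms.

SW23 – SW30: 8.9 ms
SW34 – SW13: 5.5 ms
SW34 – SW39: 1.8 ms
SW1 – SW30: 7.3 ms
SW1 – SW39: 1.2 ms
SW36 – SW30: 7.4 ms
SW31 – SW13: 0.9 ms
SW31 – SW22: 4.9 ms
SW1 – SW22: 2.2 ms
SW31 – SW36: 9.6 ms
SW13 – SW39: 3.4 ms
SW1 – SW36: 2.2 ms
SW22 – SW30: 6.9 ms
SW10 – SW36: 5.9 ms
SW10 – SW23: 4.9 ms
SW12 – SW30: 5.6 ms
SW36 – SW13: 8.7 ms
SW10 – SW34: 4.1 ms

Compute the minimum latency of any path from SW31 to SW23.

Enumerating some paths:
SW31 - SW13 - SW39 - SW1 - SW36 - SW10 - SW23: 0.9+3.4+1.2+2.2+5.9+4.9 = 18.5
SW31 - SW13 - SW34 - SW10 - SW23: 0.9+5.5+4.1+4.9 = 15.4
SW31 - SW22 - SW1 - SW39 - SW34 - SW10 - SW23: 4.9+2.2+1.2+1.8+4.1+4.9 = 19.1
SW31 - SW13 - SW39 - SW34 - SW10 - SW23: 0.9+3.4+1.8+4.1+4.9 = 15.1
Cheapest is SW31 - SW13 - SW39 - SW34 - SW10 - SW23 at 15.1 ms.

15.1 ms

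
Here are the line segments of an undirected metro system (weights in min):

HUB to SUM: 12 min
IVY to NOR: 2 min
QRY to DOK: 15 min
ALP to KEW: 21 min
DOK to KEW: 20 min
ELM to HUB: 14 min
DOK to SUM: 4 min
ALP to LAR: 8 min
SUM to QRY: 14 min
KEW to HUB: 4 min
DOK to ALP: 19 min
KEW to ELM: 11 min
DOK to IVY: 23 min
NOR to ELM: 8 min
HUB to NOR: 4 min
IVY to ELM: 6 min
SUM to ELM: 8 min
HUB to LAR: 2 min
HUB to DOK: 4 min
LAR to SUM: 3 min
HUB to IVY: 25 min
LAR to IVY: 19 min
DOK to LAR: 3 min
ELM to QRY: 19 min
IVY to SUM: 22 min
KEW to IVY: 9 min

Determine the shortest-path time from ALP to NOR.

Shortest distances from ALP:
ALP: 0
LAR: 8  (via ALP)
HUB: 10  (via LAR)
DOK: 11  (via LAR)
SUM: 11  (via LAR)
NOR: 14  (via HUB)
Shortest route: ALP–LAR–HUB–NOR = 14 min.

14 min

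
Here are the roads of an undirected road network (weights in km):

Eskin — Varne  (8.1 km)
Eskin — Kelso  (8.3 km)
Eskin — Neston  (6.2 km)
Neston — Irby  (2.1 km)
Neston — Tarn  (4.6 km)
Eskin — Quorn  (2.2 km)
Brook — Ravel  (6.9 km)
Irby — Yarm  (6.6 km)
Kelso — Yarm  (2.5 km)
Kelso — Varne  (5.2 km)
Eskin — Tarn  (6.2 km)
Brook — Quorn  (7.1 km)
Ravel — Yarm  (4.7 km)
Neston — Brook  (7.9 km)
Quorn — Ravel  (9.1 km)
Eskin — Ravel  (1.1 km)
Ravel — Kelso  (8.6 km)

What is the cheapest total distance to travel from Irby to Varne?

14.3 km

Shortest distances from Irby:
Irby: 0
Neston: 2.1  (via Irby)
Yarm: 6.6  (via Irby)
Tarn: 6.7  (via Neston)
Eskin: 8.3  (via Neston)
Kelso: 9.1  (via Yarm)
Ravel: 9.4  (via Eskin)
Brook: 10  (via Neston)
Quorn: 10.5  (via Eskin)
Varne: 14.3  (via Kelso)
Shortest route: Irby–Yarm–Kelso–Varne = 14.3 km.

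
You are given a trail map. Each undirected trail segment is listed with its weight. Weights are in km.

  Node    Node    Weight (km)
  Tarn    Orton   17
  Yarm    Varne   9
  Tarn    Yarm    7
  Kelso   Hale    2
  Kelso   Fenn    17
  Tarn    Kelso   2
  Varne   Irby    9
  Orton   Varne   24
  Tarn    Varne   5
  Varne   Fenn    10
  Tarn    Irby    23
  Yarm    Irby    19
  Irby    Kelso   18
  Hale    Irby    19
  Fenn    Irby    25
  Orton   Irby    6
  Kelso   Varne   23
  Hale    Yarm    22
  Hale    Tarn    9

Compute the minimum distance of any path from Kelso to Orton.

Settle nodes by increasing distance from Kelso:
Kelso: 0
Hale: 2  (via Kelso)
Tarn: 2  (via Kelso)
Varne: 7  (via Tarn)
Yarm: 9  (via Tarn)
Irby: 16  (via Varne)
Fenn: 17  (via Kelso)
Orton: 19  (via Tarn)
Shortest route: Kelso → Tarn → Orton = 19 km.

19 km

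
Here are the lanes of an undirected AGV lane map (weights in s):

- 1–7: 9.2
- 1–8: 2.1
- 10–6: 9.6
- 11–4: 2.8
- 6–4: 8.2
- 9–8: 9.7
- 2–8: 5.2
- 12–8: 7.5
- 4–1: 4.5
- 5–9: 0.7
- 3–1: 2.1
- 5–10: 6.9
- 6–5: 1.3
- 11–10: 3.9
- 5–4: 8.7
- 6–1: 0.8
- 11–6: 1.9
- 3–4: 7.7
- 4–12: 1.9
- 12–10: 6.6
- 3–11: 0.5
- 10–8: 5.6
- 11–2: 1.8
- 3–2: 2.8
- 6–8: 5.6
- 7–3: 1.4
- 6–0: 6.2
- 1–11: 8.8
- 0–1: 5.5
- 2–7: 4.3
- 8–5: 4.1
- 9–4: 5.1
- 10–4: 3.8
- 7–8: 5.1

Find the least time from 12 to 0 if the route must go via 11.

12.8 s

Best 12 to 11: 12–4–11 costing 4.7
Shortest 11→0: 11–6–0 = 8.1
Total via 11: 4.7 + 8.1 = 12.8 s.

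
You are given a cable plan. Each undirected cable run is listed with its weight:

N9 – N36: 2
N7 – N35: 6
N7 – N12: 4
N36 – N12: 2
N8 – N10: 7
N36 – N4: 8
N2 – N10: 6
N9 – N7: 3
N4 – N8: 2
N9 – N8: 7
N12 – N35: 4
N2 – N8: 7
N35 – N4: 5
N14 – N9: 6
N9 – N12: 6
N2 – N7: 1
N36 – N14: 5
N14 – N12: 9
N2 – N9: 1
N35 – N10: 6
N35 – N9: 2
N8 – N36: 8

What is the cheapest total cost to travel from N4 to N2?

Candidate routes:
N4 → N8 → N2: 2+7 = 9
N4 → N35 → N9 → N2: 5+2+1 = 8
Cheapest is N4 → N35 → N9 → N2 at 8.

8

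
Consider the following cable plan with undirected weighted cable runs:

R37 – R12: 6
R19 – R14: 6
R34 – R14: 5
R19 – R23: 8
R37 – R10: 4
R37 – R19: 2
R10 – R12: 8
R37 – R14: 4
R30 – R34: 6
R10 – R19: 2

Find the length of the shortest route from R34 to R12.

15

Settle nodes by increasing distance from R34:
R34: 0
R14: 5  (via R34)
R30: 6  (via R34)
R37: 9  (via R14)
R19: 11  (via R14)
R10: 13  (via R37)
R12: 15  (via R37)
Shortest route: R34–R14–R37–R12 = 15.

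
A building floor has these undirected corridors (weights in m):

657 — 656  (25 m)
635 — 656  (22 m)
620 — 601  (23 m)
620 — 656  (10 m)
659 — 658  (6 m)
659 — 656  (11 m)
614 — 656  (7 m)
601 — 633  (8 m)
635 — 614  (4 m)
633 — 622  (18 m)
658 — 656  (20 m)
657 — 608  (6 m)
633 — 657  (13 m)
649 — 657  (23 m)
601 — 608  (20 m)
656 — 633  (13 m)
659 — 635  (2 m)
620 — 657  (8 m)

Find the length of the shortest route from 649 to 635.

52 m

Compare a few routes:
649–657–620–656–614–635: 23+8+10+7+4 = 52
649–657–656–614–635: 23+25+7+4 = 59
649–657–620–656–659–635: 23+8+10+11+2 = 54
649–657–633–656–614–635: 23+13+13+7+4 = 60
The minimum is 52 m via 649–657–620–656–614–635.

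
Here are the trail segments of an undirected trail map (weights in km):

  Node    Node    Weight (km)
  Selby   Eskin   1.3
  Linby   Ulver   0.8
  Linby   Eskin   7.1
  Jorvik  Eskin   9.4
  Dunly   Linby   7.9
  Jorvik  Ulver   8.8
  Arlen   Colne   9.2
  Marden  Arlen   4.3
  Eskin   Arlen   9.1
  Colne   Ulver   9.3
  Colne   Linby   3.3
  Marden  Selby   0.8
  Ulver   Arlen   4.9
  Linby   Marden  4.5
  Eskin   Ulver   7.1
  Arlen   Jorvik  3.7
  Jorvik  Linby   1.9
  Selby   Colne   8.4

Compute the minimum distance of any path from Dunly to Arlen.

Shortest distances from Dunly:
Dunly: 0
Linby: 7.9  (via Dunly)
Ulver: 8.7  (via Linby)
Jorvik: 9.8  (via Linby)
Colne: 11.2  (via Linby)
Marden: 12.4  (via Linby)
Selby: 13.2  (via Marden)
Arlen: 13.5  (via Jorvik)
Shortest route: Dunly → Linby → Jorvik → Arlen = 13.5 km.

13.5 km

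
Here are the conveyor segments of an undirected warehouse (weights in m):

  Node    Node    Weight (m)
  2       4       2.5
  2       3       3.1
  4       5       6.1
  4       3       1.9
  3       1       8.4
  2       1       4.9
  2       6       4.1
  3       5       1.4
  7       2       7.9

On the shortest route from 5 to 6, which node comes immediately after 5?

Candidate routes:
5 → 3 → 2 → 6: 1.4+3.1+4.1 = 8.6
5 → 4 → 2 → 6: 6.1+2.5+4.1 = 12.7
5 → 3 → 4 → 2 → 6: 1.4+1.9+2.5+4.1 = 9.9
The minimum is 8.6 m via 5 → 3 → 2 → 6.
So from 5 the first move is to 3.

3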